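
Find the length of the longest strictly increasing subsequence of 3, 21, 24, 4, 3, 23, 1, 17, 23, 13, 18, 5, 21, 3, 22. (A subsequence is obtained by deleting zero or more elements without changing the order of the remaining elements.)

Scanning left to right, the best length ending at each element is: 3→1, 21→2, 24→3, 4→2, 3→1, 23→3, 1→1, 17→3, 23→4, 13→3, 18→4, 5→3, 21→5, 3→2, 22→6.
So the longest increasing subsequence has length 6, e.g. 3, 4, 17, 18, 21, 22.

6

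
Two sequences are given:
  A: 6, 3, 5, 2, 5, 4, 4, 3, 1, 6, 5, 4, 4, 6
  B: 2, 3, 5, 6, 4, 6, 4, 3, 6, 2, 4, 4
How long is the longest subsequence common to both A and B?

8

Backtracking the LCS table gives one alignment: 3 (A2,B2) → 5 (A3,B3) → 4 (A6,B5) → 4 (A7,B7) → 3 (A8,B8) → 6 (A10,B9) → 4 (A12,B11) → 4 (A13,B12).
So the longest common subsequence has length 8.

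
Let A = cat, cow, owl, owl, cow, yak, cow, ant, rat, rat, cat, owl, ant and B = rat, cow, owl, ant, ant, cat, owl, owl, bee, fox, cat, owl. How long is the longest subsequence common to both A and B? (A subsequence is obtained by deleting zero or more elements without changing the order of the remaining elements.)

Backtracking the LCS table gives one alignment: cat (A1,B6) → owl (A3,B7) → owl (A4,B8) → cat (A11,B11) → owl (A12,B12).
So the longest common subsequence has length 5.

5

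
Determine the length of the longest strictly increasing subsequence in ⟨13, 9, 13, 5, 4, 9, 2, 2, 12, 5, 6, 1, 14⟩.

Let dp[i] be the longest increasing subsequence ending at position i. Then dp = [1, 1, 2, 1, 1, 2, 1, 1, 3, 2, 3, 1, 4].
The maximum is 4; one witness is 5, 9, 12, 14 at positions 4,6,9,13.

4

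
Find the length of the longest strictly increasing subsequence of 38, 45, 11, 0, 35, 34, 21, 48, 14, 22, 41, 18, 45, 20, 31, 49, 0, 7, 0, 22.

Scanning left to right, the best length ending at each element is: 38→1, 45→2, 11→1, 0→1, 35→2, 34→2, 21→2, 48→3, 14→2, 22→3, 41→4, 18→3, 45→5, 20→4, 31→5, 49→6, 0→1, 7→2, 0→1, 22→5.
So the longest increasing subsequence has length 6, e.g. 11, 21, 22, 41, 45, 49.

6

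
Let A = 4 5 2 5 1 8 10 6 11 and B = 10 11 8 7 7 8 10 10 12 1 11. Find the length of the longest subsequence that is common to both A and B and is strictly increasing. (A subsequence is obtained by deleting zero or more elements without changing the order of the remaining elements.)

For each value that appears in both, track the longest common increasing run ending there.
The best achievable length is 3; one witness is 8, 10, 11 (A-positions 6,7,9, B-positions 3,7,11).

3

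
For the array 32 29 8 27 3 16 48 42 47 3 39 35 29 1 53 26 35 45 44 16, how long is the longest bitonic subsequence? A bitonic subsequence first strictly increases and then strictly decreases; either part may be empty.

9

One longest bitonic subsequence is 8, 27, 48, 47, 39, 35, 29, 26, 16 (positions 3,4,7,9,11,12,13,16,20): it rises to 48 then falls. Length 9 is optimal.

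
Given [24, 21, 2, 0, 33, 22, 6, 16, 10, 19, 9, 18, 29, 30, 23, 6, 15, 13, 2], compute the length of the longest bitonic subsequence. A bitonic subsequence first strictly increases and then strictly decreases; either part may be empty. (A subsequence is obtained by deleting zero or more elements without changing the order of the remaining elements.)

Let inc[i] be the LIS ending at i and dec[i] the longest strictly decreasing subsequence starting at i. inc = [1, 1, 1, 1, 2, 2, 2, 3, 3, 4, 3, 4, 5, 6, 5, 2, 4, 4, 2], dec = [7, 6, 2, 1, 7, 6, 2, 5, 4, 5, 3, 4, 5, 5, 4, 2, 3, 2, 1].
max_i inc[i]+dec[i]−1 = 10, with one witness 2, 6, 16, 19, 29, 30, 23, 15, 13, 2.

10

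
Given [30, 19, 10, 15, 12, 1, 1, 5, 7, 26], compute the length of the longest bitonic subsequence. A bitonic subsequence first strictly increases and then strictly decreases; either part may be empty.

One longest bitonic subsequence is 30, 19, 15, 12, 7 (positions 1,2,4,5,9): it rises to 30 then falls. Length 5 is optimal.

5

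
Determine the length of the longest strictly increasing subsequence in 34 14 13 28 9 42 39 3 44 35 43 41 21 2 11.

4

Let dp[i] be the longest increasing subsequence ending at position i. Then dp = [1, 1, 1, 2, 1, 3, 3, 1, 4, 3, 4, 4, 2, 1, 2].
The maximum is 4; one witness is 14, 28, 42, 44 at positions 2,4,6,9.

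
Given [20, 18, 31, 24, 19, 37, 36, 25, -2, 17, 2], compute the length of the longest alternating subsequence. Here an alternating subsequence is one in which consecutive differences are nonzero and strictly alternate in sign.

8

Track the best alternating length ending on an up-step vs a down-step at each position: up/down = 1/1, 1/2, 3/1, 3/4, 3/4, 5/1, 5/6, 5/6, 1/6, 7/6, 7/8.
The maximum over both is 8; one such subsequence is 20, 18, 31, 24, 37, -2, 17, 2.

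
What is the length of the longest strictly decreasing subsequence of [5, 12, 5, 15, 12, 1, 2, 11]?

One longest decreasing subsequence is 12, 5, 1 (positions 2,3,6), of length 3; no longer one exists.

3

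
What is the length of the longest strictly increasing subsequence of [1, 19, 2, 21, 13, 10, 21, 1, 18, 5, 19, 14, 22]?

6

Scanning left to right, the best length ending at each element is: 1→1, 19→2, 2→2, 21→3, 13→3, 10→3, 21→4, 1→1, 18→4, 5→3, 19→5, 14→4, 22→6.
So the longest increasing subsequence has length 6, e.g. 1, 2, 13, 18, 19, 22.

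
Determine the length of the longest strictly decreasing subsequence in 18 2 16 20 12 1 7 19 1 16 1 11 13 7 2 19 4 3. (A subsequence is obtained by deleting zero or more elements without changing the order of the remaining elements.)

7

Let dp[i] be the longest decreasing subsequence ending at position i. Then dp = [1, 2, 2, 1, 3, 4, 4, 2, 5, 3, 5, 4, 4, 5, 6, 2, 6, 7].
The maximum is 7; one witness is 18, 16, 12, 11, 7, 4, 3 at positions 1,3,5,12,14,17,18.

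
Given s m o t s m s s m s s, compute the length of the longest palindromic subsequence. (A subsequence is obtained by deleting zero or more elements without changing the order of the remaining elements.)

8

One longest palindromic subsequence is ssmssmss (positions 1,5,6,7,8,9,10,11); it reads the same forward and backward, and the interval DP gives dp[1][11] = 8.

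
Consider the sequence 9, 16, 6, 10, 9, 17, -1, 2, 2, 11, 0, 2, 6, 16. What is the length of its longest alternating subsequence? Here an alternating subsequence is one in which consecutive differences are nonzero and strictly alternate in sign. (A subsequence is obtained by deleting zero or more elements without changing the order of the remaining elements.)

10

A longest alternating subsequence is 9, 16, 6, 10, 9, 17, -1, 2, 0, 2 (positions 1,2,3,4,5,6,7,8,11,12); its 9 consecutive differences strictly alternate in sign, and length 10 is optimal.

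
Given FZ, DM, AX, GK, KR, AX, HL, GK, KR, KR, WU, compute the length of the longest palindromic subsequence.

One longest palindromic subsequence is KR KR KR (positions 5,9,10); it reads the same forward and backward, and the interval DP gives dp[1][11] = 3.

3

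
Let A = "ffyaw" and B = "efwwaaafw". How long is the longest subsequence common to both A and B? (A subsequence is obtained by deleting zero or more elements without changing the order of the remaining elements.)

3

A longest common subsequence is ffw (length 3); the LCS DP confirms no longer common subsequence exists.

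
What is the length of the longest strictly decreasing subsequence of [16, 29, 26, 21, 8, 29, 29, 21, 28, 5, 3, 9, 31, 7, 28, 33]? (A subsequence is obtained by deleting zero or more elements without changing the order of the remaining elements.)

One longest decreasing subsequence is 29, 26, 21, 8, 5, 3 (positions 2,3,4,5,10,11), of length 6; no longer one exists.

6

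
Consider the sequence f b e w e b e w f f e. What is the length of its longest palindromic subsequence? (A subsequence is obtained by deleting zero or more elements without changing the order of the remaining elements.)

7

Using dp[i][j] = 2 + dp[i+1][j−1] if the ends match, else max(dp[i+1][j], dp[i][j−1]):
dp[1][11] = 7. A witness is ewebewe at positions 3,4,5,6,7,8,11.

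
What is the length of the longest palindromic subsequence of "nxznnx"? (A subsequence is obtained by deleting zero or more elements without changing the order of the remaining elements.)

4

One longest palindromic subsequence is xnnx (positions 2,4,5,6); it reads the same forward and backward, and the interval DP gives dp[1][6] = 4.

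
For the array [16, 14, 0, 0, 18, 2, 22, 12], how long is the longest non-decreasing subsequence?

Scanning left to right, the best length ending at each element is: 16→1, 14→1, 0→1, 0→2, 18→3, 2→3, 22→4, 12→4.
So the longest non-decreasing subsequence has length 4, e.g. 0, 0, 18, 22.

4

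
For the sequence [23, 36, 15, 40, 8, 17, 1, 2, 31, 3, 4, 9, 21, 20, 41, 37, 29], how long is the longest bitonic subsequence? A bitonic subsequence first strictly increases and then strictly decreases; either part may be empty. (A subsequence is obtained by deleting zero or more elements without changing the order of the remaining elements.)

9

One longest bitonic subsequence is 1, 2, 3, 4, 9, 21, 41, 37, 29 (positions 7,8,10,11,12,13,15,16,17): it rises to 41 then falls. Length 9 is optimal.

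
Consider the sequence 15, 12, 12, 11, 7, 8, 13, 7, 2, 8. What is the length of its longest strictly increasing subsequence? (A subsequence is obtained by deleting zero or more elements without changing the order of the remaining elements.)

One longest increasing subsequence is 7, 8, 13 (positions 5,6,7), of length 3; no longer one exists.

3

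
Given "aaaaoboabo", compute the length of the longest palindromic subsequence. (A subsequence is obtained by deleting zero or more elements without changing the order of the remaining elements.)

5

One longest palindromic subsequence is obabo (positions 5,6,8,9,10); it reads the same forward and backward, and the interval DP gives dp[1][10] = 5.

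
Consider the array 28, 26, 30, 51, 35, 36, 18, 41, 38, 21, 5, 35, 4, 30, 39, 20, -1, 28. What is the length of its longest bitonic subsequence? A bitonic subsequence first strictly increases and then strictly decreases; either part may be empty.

Let inc[i] be the LIS ending at i and dec[i] the longest strictly decreasing subsequence starting at i. inc = [1, 1, 2, 3, 3, 4, 1, 5, 5, 2, 1, 3, 1, 3, 6, 2, 1, 3], dec = [6, 5, 5, 7, 5, 5, 4, 6, 5, 4, 3, 4, 2, 3, 3, 2, 1, 1].
max_i inc[i]+dec[i]−1 = 10, with one witness 28, 30, 35, 36, 41, 38, 35, 30, 20, -1.

10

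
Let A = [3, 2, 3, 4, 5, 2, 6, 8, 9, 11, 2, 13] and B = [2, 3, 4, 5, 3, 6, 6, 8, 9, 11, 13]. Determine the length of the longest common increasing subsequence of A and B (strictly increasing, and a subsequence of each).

9

A longest common strictly increasing subsequence is 2, 3, 4, 5, 6, 8, 9, 11, 13 (length 9); it appears in order in both A and B, and no longer such subsequence exists.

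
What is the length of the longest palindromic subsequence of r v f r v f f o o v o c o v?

7

One longest palindromic subsequence is voovoov (positions 2,8,9,10,11,13,14); it reads the same forward and backward, and the interval DP gives dp[1][14] = 7.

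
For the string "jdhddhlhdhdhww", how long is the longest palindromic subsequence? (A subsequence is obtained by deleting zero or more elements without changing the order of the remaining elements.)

One longest palindromic subsequence is hddhlhddh (positions 3,4,5,6,7,8,9,11,12); it reads the same forward and backward, and the interval DP gives dp[1][14] = 9.

9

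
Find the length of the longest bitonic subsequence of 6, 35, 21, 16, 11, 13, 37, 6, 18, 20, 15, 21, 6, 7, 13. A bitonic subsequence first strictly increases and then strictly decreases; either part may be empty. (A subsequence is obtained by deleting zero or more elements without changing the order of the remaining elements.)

Let inc[i] be the LIS ending at i and dec[i] the longest strictly decreasing subsequence starting at i. inc = [1, 2, 2, 2, 2, 3, 4, 1, 4, 5, 4, 6, 1, 2, 3], dec = [1, 5, 4, 3, 2, 2, 4, 1, 3, 3, 2, 2, 1, 1, 1].
max_i inc[i]+dec[i]−1 = 7, with one witness 6, 11, 13, 37, 20, 15, 13.

7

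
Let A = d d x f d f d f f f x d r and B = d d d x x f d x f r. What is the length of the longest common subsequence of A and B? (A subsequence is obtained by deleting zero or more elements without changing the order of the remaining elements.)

A longest common subsequence is ddxfdfr (length 7); the LCS DP confirms no longer common subsequence exists.

7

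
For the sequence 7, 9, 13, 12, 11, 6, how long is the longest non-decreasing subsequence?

3

Let dp[i] be the longest non-decreasing subsequence ending at position i. Then dp = [1, 2, 3, 3, 3, 1].
The maximum is 3; one witness is 7, 9, 13 at positions 1,2,3.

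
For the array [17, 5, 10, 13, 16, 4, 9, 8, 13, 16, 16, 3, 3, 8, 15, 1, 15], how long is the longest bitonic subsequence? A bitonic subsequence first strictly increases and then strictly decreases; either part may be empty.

8

One longest bitonic subsequence is 5, 10, 13, 16, 9, 8, 3, 1 (positions 2,3,4,5,7,8,13,16): it rises to 16 then falls. Length 8 is optimal.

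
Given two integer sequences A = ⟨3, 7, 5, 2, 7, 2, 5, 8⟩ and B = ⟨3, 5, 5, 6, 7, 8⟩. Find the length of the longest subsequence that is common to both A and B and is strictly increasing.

4

A longest common strictly increasing subsequence is 3, 5, 7, 8 (length 4); it appears in order in both A and B, and no longer such subsequence exists.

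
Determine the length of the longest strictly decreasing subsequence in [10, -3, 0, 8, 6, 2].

4

Scanning left to right, the best length ending at each element is: 10→1, -3→2, 0→2, 8→2, 6→3, 2→4.
So the longest decreasing subsequence has length 4, e.g. 10, 8, 6, 2.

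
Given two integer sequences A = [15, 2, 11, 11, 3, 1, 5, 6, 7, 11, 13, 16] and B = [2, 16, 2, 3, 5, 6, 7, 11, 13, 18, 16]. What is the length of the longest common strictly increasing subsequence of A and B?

A longest common strictly increasing subsequence is 2, 3, 5, 6, 7, 11, 13, 16 (length 8); it appears in order in both A and B, and no longer such subsequence exists.

8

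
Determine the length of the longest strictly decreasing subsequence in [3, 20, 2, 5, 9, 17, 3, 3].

3

Scanning left to right, the best length ending at each element is: 3→1, 20→1, 2→2, 5→2, 9→2, 17→2, 3→3, 3→3.
So the longest decreasing subsequence has length 3, e.g. 20, 5, 3.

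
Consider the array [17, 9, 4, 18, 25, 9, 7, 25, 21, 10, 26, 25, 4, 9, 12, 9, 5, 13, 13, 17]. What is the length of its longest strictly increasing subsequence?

Let dp[i] be the longest increasing subsequence ending at position i. Then dp = [1, 1, 1, 2, 3, 2, 2, 3, 3, 3, 4, 4, 1, 3, 4, 3, 2, 5, 5, 6].
The maximum is 6; one witness is 4, 9, 10, 12, 13, 17 at positions 3,6,10,15,18,20.

6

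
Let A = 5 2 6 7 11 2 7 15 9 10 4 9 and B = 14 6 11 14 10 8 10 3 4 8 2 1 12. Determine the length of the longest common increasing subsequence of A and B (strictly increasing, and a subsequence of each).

For each value that appears in both, track the longest common increasing run ending there.
The best achievable length is 2; one witness is 6, 11 (A-positions 3,5, B-positions 2,3).

2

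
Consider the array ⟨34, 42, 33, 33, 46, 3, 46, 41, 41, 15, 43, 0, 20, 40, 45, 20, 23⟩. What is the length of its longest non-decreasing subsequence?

Scanning left to right, the best length ending at each element is: 34→1, 42→2, 33→1, 33→2, 46→3, 3→1, 46→4, 41→3, 41→4, 15→2, 43→5, 0→1, 20→3, 40→4, 45→6, 20→4, 23→5.
So the longest non-decreasing subsequence has length 6, e.g. 33, 33, 41, 41, 43, 45.

6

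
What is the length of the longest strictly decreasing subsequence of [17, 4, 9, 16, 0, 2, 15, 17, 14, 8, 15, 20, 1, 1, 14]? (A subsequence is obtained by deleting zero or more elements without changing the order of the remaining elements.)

6

Scanning left to right, the best length ending at each element is: 17→1, 4→2, 9→2, 16→2, 0→3, 2→3, 15→3, 17→1, 14→4, 8→5, 15→3, 20→1, 1→6, 1→6, 14→4.
So the longest decreasing subsequence has length 6, e.g. 17, 16, 15, 14, 8, 1.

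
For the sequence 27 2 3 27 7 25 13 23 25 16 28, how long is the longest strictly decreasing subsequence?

4

Let dp[i] be the longest decreasing subsequence ending at position i. Then dp = [1, 2, 2, 1, 2, 2, 3, 3, 2, 4, 1].
The maximum is 4; one witness is 27, 25, 23, 16 at positions 1,6,8,10.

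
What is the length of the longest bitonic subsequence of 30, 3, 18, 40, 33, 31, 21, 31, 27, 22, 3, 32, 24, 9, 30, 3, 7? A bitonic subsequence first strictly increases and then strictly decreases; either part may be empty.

Let inc[i] be the LIS ending at i and dec[i] the longest strictly decreasing subsequence starting at i. inc = [1, 1, 2, 3, 3, 3, 3, 4, 4, 4, 1, 5, 5, 2, 6, 1, 2], dec = [5, 1, 3, 7, 6, 5, 3, 5, 4, 3, 1, 4, 3, 2, 2, 1, 1].
max_i inc[i]+dec[i]−1 = 9, with one witness 3, 18, 40, 33, 31, 27, 24, 9, 7.

9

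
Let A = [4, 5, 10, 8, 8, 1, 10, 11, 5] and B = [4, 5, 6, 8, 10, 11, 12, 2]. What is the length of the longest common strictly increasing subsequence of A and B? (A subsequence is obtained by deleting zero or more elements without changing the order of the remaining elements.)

5

For each value that appears in both, track the longest common increasing run ending there.
The best achievable length is 5; one witness is 4, 5, 8, 10, 11 (A-positions 1,2,4,7,8, B-positions 1,2,4,5,6).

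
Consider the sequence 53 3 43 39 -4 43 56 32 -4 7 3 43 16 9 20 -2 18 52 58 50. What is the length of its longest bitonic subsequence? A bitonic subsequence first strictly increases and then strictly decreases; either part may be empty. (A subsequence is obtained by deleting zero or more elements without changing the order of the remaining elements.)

8

Let inc[i] be the LIS ending at i and dec[i] the longest strictly decreasing subsequence starting at i. inc = [1, 1, 2, 2, 1, 3, 4, 2, 1, 2, 2, 3, 3, 3, 4, 2, 4, 5, 6, 5], dec = [7, 2, 6, 5, 1, 5, 5, 4, 1, 3, 2, 4, 3, 2, 2, 1, 1, 2, 2, 1].
max_i inc[i]+dec[i]−1 = 8, with one witness 3, 39, 43, 56, 43, 16, 9, -2.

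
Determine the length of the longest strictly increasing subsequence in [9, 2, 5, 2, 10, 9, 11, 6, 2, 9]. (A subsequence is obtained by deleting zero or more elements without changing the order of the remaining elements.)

4

Let dp[i] be the longest increasing subsequence ending at position i. Then dp = [1, 1, 2, 1, 3, 3, 4, 3, 1, 4].
The maximum is 4; one witness is 2, 5, 10, 11 at positions 2,3,5,7.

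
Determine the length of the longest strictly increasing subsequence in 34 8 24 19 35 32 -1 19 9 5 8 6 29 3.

Let dp[i] be the longest increasing subsequence ending at position i. Then dp = [1, 1, 2, 2, 3, 3, 1, 2, 2, 2, 3, 3, 4, 2].
The maximum is 4; one witness is -1, 5, 8, 29 at positions 7,10,11,13.

4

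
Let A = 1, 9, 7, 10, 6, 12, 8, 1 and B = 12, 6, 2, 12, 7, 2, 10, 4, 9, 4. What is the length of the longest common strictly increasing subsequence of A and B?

For each value that appears in both, track the longest common increasing run ending there.
The best achievable length is 2; one witness is 6, 12 (A-positions 5,6, B-positions 2,4).

2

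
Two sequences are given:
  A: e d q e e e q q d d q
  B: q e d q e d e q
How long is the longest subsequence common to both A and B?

6

Backtracking the LCS table gives one alignment: e (A1,B2) → d (A2,B3) → q (A3,B4) → e (A4,B5) → e (A6,B7) → q (A11,B8).
So the longest common subsequence has length 6.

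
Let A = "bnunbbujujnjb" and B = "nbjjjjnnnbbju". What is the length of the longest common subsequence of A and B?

7

Backtracking the LCS table gives one alignment: b (A1,B2) → n (A2,B8) → n (A4,B9) → b (A5,B10) → b (A6,B11) → j (A8,B12) → u (A9,B13).
So the longest common subsequence has length 7.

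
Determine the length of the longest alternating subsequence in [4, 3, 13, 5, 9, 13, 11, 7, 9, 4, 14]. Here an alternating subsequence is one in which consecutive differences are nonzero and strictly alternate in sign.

Track the best alternating length ending on an up-step vs a down-step at each position: up/down = 1/1, 1/2, 3/1, 3/4, 5/4, 5/1, 5/6, 5/6, 7/6, 3/8, 9/1.
The maximum over both is 9; one such subsequence is 4, 3, 13, 5, 9, 7, 9, 4, 14.

9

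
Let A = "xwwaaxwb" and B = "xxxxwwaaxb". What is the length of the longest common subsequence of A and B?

7

A longest common subsequence is xwwaaxb (length 7); the LCS DP confirms no longer common subsequence exists.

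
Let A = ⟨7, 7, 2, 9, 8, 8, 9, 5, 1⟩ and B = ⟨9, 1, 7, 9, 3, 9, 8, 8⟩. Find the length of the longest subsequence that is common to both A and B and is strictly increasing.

For each value that appears in both, track the longest common increasing run ending there.
The best achievable length is 2; one witness is 7, 9 (A-positions 1,4, B-positions 3,4).

2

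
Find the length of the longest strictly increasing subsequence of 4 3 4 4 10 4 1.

Scanning left to right, the best length ending at each element is: 4→1, 3→1, 4→2, 4→2, 10→3, 4→2, 1→1.
So the longest increasing subsequence has length 3, e.g. 3, 4, 10.

3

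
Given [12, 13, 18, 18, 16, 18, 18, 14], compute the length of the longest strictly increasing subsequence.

Scanning left to right, the best length ending at each element is: 12→1, 13→2, 18→3, 18→3, 16→3, 18→4, 18→4, 14→3.
So the longest increasing subsequence has length 4, e.g. 12, 13, 16, 18.

4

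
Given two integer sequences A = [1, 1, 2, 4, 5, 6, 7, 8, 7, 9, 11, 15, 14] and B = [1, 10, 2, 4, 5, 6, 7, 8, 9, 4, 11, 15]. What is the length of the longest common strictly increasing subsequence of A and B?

For each value that appears in both, track the longest common increasing run ending there.
The best achievable length is 10; one witness is 1, 2, 4, 5, 6, 7, 8, 9, 11, 15 (A-positions 1,3,4,5,6,7,8,10,11,12, B-positions 1,3,4,5,6,7,8,9,11,12).

10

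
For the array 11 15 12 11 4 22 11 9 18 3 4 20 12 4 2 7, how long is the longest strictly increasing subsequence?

4

Let dp[i] be the longest increasing subsequence ending at position i. Then dp = [1, 2, 2, 1, 1, 3, 2, 2, 3, 1, 2, 4, 3, 2, 1, 3].
The maximum is 4; one witness is 11, 15, 18, 20 at positions 1,2,9,12.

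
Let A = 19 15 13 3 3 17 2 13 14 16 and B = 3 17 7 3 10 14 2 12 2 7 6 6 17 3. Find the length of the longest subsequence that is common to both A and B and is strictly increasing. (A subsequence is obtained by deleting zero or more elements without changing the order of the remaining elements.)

2

For each value that appears in both, track the longest common increasing run ending there.
The best achievable length is 2; one witness is 3, 17 (A-positions 4,6, B-positions 1,2).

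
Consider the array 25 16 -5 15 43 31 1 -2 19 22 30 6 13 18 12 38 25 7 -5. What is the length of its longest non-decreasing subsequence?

One longest non-decreasing subsequence is -5, 15, 19, 22, 30, 38 (positions 3,4,9,10,11,16), of length 6; no longer one exists.

6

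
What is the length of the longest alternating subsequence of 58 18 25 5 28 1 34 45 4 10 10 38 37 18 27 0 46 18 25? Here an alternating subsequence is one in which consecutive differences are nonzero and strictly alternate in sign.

Track the best alternating length ending on an up-step vs a down-step at each position: up/down = 1/1, 1/2, 3/2, 1/4, 5/2, 1/6, 7/2, 7/2, 7/8, 9/8, 9/8, 9/8, 9/10, 9/10, 11/10, 1/12, 13/2, 13/14, 15/14.
The maximum over both is 15; one such subsequence is 58, 18, 25, 5, 28, 1, 34, 4, 38, 18, 27, 0, 46, 18, 25.

15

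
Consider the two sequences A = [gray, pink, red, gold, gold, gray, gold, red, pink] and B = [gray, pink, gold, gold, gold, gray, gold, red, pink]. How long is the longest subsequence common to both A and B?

Backtracking the LCS table gives one alignment: gray (A1,B1) → pink (A2,B2) → gold (A4,B4) → gold (A5,B5) → gray (A6,B6) → gold (A7,B7) → red (A8,B8) → pink (A9,B9).
So the longest common subsequence has length 8.

8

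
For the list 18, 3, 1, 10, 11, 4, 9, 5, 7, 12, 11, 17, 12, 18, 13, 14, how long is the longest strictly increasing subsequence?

Let dp[i] be the longest increasing subsequence ending at position i. Then dp = [1, 1, 1, 2, 3, 2, 3, 3, 4, 5, 5, 6, 6, 7, 7, 8].
The maximum is 8; one witness is 3, 4, 5, 7, 11, 12, 13, 14 at positions 2,6,8,9,11,13,15,16.

8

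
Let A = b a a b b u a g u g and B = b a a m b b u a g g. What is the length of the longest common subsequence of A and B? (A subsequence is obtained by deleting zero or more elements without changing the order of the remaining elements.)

9

Backtracking the LCS table gives one alignment: b (A1,B1) → a (A2,B2) → a (A3,B3) → b (A4,B5) → b (A5,B6) → u (A6,B7) → a (A7,B8) → g (A8,B9) → g (A10,B10).
So the longest common subsequence has length 9.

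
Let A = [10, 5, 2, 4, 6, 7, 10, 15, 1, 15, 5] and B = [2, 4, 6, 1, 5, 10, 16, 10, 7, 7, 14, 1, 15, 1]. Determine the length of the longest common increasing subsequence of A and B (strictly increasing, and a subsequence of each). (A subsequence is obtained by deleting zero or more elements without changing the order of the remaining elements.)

5

For each value that appears in both, track the longest common increasing run ending there.
The best achievable length is 5; one witness is 2, 4, 6, 10, 15 (A-positions 3,4,5,7,8, B-positions 1,2,3,6,13).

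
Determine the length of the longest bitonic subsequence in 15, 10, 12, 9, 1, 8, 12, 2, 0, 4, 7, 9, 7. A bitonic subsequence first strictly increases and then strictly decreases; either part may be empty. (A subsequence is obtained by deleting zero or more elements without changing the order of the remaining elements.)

One longest bitonic subsequence is 15, 12, 9, 8, 2, 0 (positions 1,3,4,6,8,9): it rises to 15 then falls. Length 6 is optimal.

6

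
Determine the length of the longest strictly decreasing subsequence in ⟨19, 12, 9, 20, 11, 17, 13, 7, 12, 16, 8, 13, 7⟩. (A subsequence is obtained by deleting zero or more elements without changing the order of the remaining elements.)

6

Scanning left to right, the best length ending at each element is: 19→1, 12→2, 9→3, 20→1, 11→3, 17→2, 13→3, 7→4, 12→4, 16→3, 8→5, 13→4, 7→6.
So the longest decreasing subsequence has length 6, e.g. 19, 17, 13, 12, 8, 7.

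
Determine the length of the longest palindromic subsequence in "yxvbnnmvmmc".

4

Using dp[i][j] = 2 + dp[i+1][j−1] if the ends match, else max(dp[i+1][j], dp[i][j−1]):
dp[1][11] = 4. A witness is vnnv at positions 3,5,6,8.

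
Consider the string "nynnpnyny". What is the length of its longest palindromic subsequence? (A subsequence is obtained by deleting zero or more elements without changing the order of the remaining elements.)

7

Using dp[i][j] = 2 + dp[i+1][j−1] if the ends match, else max(dp[i+1][j], dp[i][j−1]):
dp[1][9] = 7. A witness is ynnpnny at positions 2,3,4,5,6,8,9.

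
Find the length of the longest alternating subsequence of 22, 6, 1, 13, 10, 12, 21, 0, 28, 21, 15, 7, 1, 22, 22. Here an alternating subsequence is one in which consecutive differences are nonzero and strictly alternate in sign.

Track the best alternating length ending on an up-step vs a down-step at each position: up/down = 1/1, 1/2, 1/2, 3/2, 3/4, 5/4, 5/2, 1/6, 7/1, 7/8, 7/8, 7/8, 7/8, 9/8, 9/8.
The maximum over both is 9; one such subsequence is 22, 6, 13, 10, 12, 0, 28, 21, 22.

9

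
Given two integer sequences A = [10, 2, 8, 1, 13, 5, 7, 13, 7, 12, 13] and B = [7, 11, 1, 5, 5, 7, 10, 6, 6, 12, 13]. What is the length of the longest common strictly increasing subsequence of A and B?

For each value that appears in both, track the longest common increasing run ending there.
The best achievable length is 5; one witness is 1, 5, 7, 12, 13 (A-positions 4,6,7,10,11, B-positions 3,4,6,10,11).

5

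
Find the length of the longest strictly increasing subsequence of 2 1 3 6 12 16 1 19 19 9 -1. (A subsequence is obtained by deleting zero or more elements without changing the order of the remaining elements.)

6

Scanning left to right, the best length ending at each element is: 2→1, 1→1, 3→2, 6→3, 12→4, 16→5, 1→1, 19→6, 19→6, 9→4, -1→1.
So the longest increasing subsequence has length 6, e.g. 2, 3, 6, 12, 16, 19.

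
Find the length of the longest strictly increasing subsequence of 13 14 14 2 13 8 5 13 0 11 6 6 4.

Let dp[i] be the longest increasing subsequence ending at position i. Then dp = [1, 2, 2, 1, 2, 2, 2, 3, 1, 3, 3, 3, 2].
The maximum is 3; one witness is 2, 8, 13 at positions 4,6,8.

3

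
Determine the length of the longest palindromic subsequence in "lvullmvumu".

One longest palindromic subsequence is umumu (positions 3,6,8,9,10); it reads the same forward and backward, and the interval DP gives dp[1][10] = 5.

5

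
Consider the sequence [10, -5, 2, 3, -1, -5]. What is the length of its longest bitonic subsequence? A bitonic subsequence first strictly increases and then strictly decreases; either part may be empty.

5

One longest bitonic subsequence is -5, 2, 3, -1, -5 (positions 2,3,4,5,6): it rises to 3 then falls. Length 5 is optimal.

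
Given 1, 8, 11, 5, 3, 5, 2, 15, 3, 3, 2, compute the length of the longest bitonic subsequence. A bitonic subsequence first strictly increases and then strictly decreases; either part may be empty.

6

One longest bitonic subsequence is 1, 8, 11, 5, 3, 2 (positions 1,2,3,6,10,11): it rises to 11 then falls. Length 6 is optimal.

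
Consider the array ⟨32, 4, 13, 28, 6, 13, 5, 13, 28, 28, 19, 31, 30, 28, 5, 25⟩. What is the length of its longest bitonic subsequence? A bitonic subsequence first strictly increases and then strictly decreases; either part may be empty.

One longest bitonic subsequence is 4, 6, 13, 28, 31, 30, 28, 25 (positions 2,5,6,9,12,13,14,16): it rises to 31 then falls. Length 8 is optimal.

8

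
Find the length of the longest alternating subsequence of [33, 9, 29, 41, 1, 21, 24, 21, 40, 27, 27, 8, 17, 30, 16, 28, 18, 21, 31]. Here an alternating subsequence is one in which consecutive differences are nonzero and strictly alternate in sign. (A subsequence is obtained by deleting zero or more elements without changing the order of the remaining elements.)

13

Track the best alternating length ending on an up-step vs a down-step at each position: up/down = 1/1, 1/2, 3/2, 3/1, 1/4, 5/4, 5/4, 5/6, 7/4, 7/8, 7/8, 5/8, 9/8, 9/8, 9/10, 11/10, 11/12, 13/12, 13/8.
The maximum over both is 13; one such subsequence is 33, 9, 29, 1, 24, 21, 40, 8, 17, 16, 28, 18, 21.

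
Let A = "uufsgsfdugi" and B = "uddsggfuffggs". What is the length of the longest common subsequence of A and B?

6

A longest common subsequence is usgfug (length 6); the LCS DP confirms no longer common subsequence exists.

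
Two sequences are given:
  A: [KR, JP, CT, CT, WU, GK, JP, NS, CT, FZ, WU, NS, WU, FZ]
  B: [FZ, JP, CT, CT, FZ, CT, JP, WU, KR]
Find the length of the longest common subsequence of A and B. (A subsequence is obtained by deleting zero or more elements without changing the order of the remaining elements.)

5

A longest common subsequence is JP, CT, CT, JP, WU (length 5); the LCS DP confirms no longer common subsequence exists.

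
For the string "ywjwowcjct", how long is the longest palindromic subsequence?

Using dp[i][j] = 2 + dp[i+1][j−1] if the ends match, else max(dp[i+1][j], dp[i][j−1]):
dp[1][10] = 5. A witness is jwowj at positions 3,4,5,6,8.

5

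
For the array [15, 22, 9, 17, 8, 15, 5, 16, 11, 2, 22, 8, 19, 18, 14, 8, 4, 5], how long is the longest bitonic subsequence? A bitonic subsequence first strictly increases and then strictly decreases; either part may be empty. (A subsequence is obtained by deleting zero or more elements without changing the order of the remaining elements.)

9

Let inc[i] be the LIS ending at i and dec[i] the longest strictly decreasing subsequence starting at i. inc = [1, 2, 1, 2, 1, 2, 1, 3, 2, 1, 4, 2, 4, 4, 3, 2, 2, 3], dec = [5, 6, 4, 5, 3, 4, 2, 4, 3, 1, 6, 2, 5, 4, 3, 2, 1, 1].
max_i inc[i]+dec[i]−1 = 9, with one witness 9, 15, 16, 22, 19, 18, 14, 8, 5.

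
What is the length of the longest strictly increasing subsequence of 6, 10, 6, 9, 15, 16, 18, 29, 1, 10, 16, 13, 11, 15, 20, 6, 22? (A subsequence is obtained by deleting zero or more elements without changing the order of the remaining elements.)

Let dp[i] be the longest increasing subsequence ending at position i. Then dp = [1, 2, 1, 2, 3, 4, 5, 6, 1, 3, 4, 4, 4, 5, 6, 2, 7].
The maximum is 7; one witness is 6, 10, 15, 16, 18, 20, 22 at positions 1,2,5,6,7,15,17.

7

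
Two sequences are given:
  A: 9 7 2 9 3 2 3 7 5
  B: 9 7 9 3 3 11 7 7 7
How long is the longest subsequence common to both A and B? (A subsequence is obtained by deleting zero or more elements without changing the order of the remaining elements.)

6

A longest common subsequence is 9, 7, 9, 3, 3, 7 (length 6); the LCS DP confirms no longer common subsequence exists.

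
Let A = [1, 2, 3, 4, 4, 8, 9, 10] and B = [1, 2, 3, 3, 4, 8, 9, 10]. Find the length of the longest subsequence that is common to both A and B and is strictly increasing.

A longest common strictly increasing subsequence is 1, 2, 3, 4, 8, 9, 10 (length 7); it appears in order in both A and B, and no longer such subsequence exists.

7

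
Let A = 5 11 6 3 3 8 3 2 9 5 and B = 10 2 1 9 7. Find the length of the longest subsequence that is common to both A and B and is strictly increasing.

2

For each value that appears in both, track the longest common increasing run ending there.
The best achievable length is 2; one witness is 2, 9 (A-positions 8,9, B-positions 2,4).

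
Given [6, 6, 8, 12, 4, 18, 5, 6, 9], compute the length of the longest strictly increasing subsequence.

4

Let dp[i] be the longest increasing subsequence ending at position i. Then dp = [1, 1, 2, 3, 1, 4, 2, 3, 4].
The maximum is 4; one witness is 6, 8, 12, 18 at positions 1,3,4,6.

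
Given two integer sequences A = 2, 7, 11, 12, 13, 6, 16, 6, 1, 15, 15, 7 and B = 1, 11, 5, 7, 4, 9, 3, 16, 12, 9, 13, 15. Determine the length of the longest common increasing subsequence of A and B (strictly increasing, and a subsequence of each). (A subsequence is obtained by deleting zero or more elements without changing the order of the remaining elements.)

4

For each value that appears in both, track the longest common increasing run ending there.
The best achievable length is 4; one witness is 11, 12, 13, 15 (A-positions 3,4,5,10, B-positions 2,9,11,12).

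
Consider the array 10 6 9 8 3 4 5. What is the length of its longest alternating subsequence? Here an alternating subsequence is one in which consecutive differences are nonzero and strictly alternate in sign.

Track the best alternating length ending on an up-step vs a down-step at each position: up/down = 1/1, 1/2, 3/2, 3/4, 1/4, 5/4, 5/4.
The maximum over both is 5; one such subsequence is 10, 6, 9, 3, 4.

5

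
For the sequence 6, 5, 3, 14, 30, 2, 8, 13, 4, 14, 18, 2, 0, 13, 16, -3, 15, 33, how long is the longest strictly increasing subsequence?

One longest increasing subsequence is 6, 8, 13, 14, 18, 33 (positions 1,7,8,10,11,18), of length 6; no longer one exists.

6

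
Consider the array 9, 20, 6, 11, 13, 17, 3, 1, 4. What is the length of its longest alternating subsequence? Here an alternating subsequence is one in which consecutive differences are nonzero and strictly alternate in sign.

Track the best alternating length ending on an up-step vs a down-step at each position: up/down = 1/1, 2/1, 1/3, 4/3, 4/3, 4/3, 1/5, 1/5, 6/5.
The maximum over both is 6; one such subsequence is 9, 20, 6, 11, 3, 4.

6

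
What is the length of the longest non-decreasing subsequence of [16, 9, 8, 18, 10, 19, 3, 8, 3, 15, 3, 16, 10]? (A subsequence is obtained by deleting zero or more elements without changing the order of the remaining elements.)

Scanning left to right, the best length ending at each element is: 16→1, 9→1, 8→1, 18→2, 10→2, 19→3, 3→1, 8→2, 3→2, 15→3, 3→3, 16→4, 10→4.
So the longest non-decreasing subsequence has length 4, e.g. 9, 10, 15, 16.

4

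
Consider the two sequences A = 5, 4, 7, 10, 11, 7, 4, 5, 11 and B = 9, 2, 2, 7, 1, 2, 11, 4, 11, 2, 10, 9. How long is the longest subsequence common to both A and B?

A longest common subsequence is 7, 11, 4, 11 (length 4); the LCS DP confirms no longer common subsequence exists.

4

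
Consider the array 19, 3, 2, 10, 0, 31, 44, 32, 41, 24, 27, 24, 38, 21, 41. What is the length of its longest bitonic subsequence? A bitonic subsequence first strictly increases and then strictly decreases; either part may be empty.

8

Let inc[i] be the LIS ending at i and dec[i] the longest strictly decreasing subsequence starting at i. inc = [1, 1, 1, 2, 1, 3, 4, 4, 5, 3, 4, 3, 5, 3, 6], dec = [4, 3, 2, 2, 1, 4, 5, 4, 4, 2, 3, 2, 2, 1, 1].
max_i inc[i]+dec[i]−1 = 8, with one witness 3, 10, 31, 44, 41, 27, 24, 21.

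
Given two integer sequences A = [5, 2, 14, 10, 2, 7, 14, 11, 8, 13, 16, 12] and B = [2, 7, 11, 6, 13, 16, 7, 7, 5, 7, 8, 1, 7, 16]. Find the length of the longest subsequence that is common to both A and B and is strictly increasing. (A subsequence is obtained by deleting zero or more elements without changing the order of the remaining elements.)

For each value that appears in both, track the longest common increasing run ending there.
The best achievable length is 5; one witness is 2, 7, 11, 13, 16 (A-positions 2,6,8,10,11, B-positions 1,2,3,5,6).

5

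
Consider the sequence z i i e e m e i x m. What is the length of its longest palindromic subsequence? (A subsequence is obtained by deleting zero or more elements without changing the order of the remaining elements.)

5

Using dp[i][j] = 2 + dp[i+1][j−1] if the ends match, else max(dp[i+1][j], dp[i][j−1]):
dp[1][10] = 5. A witness is iemei at positions 3,4,6,7,8.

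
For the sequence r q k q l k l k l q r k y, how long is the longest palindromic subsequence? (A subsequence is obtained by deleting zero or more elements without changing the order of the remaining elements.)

9

One longest palindromic subsequence is kqlklklqk (positions 3,4,5,6,7,8,9,10,12); it reads the same forward and backward, and the interval DP gives dp[1][13] = 9.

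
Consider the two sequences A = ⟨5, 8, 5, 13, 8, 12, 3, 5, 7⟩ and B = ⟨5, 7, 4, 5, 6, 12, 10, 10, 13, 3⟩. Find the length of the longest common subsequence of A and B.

A longest common subsequence is 5, 5, 13, 3 (length 4); the LCS DP confirms no longer common subsequence exists.

4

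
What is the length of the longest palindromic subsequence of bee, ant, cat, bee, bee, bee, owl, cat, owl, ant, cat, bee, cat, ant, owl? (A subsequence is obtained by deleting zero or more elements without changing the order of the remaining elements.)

9

Using dp[i][j] = 2 + dp[i+1][j−1] if the ends match, else max(dp[i+1][j], dp[i][j−1]):
dp[1][15] = 9. A witness is ant cat bee cat ant cat bee cat ant at positions 2,3,4,8,10,11,12,13,14.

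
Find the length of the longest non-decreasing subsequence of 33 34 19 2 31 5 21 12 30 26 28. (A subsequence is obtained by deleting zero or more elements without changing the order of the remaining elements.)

Scanning left to right, the best length ending at each element is: 33→1, 34→2, 19→1, 2→1, 31→2, 5→2, 21→3, 12→3, 30→4, 26→4, 28→5.
So the longest non-decreasing subsequence has length 5, e.g. 2, 5, 21, 26, 28.

5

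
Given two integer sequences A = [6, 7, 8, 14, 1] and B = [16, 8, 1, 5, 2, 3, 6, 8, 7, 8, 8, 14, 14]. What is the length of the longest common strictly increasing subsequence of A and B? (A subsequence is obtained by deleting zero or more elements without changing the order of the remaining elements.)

4

A longest common strictly increasing subsequence is 6, 7, 8, 14 (length 4); it appears in order in both A and B, and no longer such subsequence exists.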